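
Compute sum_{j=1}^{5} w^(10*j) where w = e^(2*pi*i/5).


Step 1: The sum sum_{j=1}^{n} w^(k*j) equals n if n | k, else 0.
Step 2: Here n = 5, k = 10
Step 3: Does n divide k? 5 | 10 -> True
Step 4: Sum = 5

5


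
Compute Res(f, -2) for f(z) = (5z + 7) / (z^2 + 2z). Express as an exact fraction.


Step 1: Q(z) = z^2 + 2z = (z + 2)(z)
Step 2: Q'(z) = 2z + 2
Step 3: Q'(-2) = -2, P(-2) = -3
Step 4: Res = P(-2)/Q'(-2) = -3/(-2) = 3/2

3/2


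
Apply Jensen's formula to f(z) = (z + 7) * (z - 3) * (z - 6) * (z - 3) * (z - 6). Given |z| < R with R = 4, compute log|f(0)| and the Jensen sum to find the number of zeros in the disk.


Jensen's formula: (1/2pi)*integral log|f(Re^it)|dt = log|f(0)| + sum_{|a_k|<R} log(R/|a_k|)
Step 1: f(0) = 7 * (-3) * (-6) * (-3) * (-6) = 2268
Step 2: log|f(0)| = log|-7| + log|3| + log|6| + log|3| + log|6| = 7.7267
Step 3: Zeros inside |z| < 4: 3, 3
Step 4: Jensen sum = log(4/3) + log(4/3) = 0.5754
Step 5: n(R) = number of terms in the Jensen sum = count of zeros inside |z| < 4 = 2

2


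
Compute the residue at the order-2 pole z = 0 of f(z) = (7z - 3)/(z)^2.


Step 1: Pole of order 2 at z = 0
Step 2: Res = lim d/dz [(z)^2 * f(z)] as z -> 0
Step 3: (z)^2 * f(z) = 7z - 3
Step 4: d/dz[7z - 3] = 7

7


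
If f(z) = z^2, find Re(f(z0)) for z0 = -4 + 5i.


Step 1: z0 = -4 + 5i
Step 2: z0^2 = (-4)^2 - 5^2 - 40i
Step 3: real part = 16 - 25 = -9

-9


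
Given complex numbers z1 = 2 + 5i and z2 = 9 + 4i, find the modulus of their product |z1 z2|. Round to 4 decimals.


Step 1: |z1| = sqrt(2^2 + 5^2) = sqrt(29)
Step 2: |z2| = sqrt(9^2 + 4^2) = sqrt(97)
Step 3: |z1*z2| = |z1|*|z2| = sqrt(29) * sqrt(97) = sqrt(29 * 97) = sqrt(2813)
Step 4: = 53.0377

53.0377


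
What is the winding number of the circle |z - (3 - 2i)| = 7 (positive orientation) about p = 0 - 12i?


Step 1: Center c = (3, -2), radius = 7
Step 2: |p - c|^2 = (-3)^2 + (-10)^2 = 109
Step 3: r^2 = 49
Step 4: |p-c| > r so winding number = 0

0


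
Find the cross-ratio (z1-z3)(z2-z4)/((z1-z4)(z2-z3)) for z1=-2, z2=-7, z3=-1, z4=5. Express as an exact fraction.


Step 1: (z1-z3)(z2-z4) = (-1) * (-12) = 12
Step 2: (z1-z4)(z2-z3) = (-7) * (-6) = 42
Step 3: Cross-ratio = 12/42 = 2/7

2/7


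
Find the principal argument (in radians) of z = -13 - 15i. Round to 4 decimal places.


Step 1: z = -13 - 15i
Step 2: arg(z) = atan2(-15, -13)
Step 3: arg(z) = -2.2849

-2.2849


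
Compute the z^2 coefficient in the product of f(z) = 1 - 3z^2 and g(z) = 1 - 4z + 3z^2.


Step 1: z^2 term in f*g comes from: (1)*(3z^2) + (0)*(-4z) + (-3z^2)*(1)
Step 2: = 3 + 0 - 3
Step 3: = 0

0


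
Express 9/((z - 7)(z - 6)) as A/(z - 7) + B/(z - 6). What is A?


Step 1: Multiply both sides by (z - 7) and set z = 7
Step 2: A = 9 / (7 - 6)
Step 3: A = 9 / 1
Step 4: A = 9

9


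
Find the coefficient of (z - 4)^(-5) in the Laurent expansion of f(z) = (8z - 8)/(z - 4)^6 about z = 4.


Step 1: Write the numerator in powers of (z - 4): 8z - 8 = 8(z - 4) + (8*4 - 8) = 8(z - 4) + 24
Step 2: Divide by (z - 4)^6: f(z) = 24(z - 4)^(-6) + 8(z - 4)^(-5)
Step 3: This finite sum is the Laurent series of f about z = 4.
Step 4: Coefficient of (z - 4)^(-5) = coefficient of (z - 4) in the re-centred numerator = 8

8


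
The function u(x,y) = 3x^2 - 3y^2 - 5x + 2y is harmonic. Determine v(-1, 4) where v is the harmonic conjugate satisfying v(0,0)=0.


Step 1: v_x = -u_y = 6y - 2
Step 2: v_y = u_x = 6x - 5
Step 3: v = 6xy - 2x - 5y + C
Step 4: v(0,0) = 0 => C = 0
Step 5: v(-1, 4) = -42

-42


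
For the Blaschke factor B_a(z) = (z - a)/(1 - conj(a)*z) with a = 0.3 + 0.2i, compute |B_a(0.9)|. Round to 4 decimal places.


Step 1: Numerator z0 - a = 0.9 - (0.3 + 0.2i) = 0.6 - 0.2i
Step 2: Denominator 1 - conj(a)*z0 = 1 - (0.3 - 0.2i)*0.9 = 0.73 + 0.18i
Step 3: |z0 - a|^2 = 0.6^2 + (-0.2)^2 = 0.4; |1 - conj(a)*z0|^2 = 0.73^2 + 0.18^2 = 0.5653
Step 4: |B_a(0.9)| = sqrt(0.4 / 0.5653) = sqrt(0.707589)
Step 5: = 0.8412

0.8412


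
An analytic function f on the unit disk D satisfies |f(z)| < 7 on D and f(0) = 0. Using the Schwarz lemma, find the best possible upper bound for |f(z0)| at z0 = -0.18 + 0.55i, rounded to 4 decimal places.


Step 1: g = f/7 maps D -> D with g(0) = 0, so by the Schwarz lemma |g(z)| <= |z|, i.e. |f(z)| <= 7|z|; this is sharp (f(z) = 7z).
Step 2: |z0|^2 = (-0.18)^2 + 0.55^2 = 0.3349
Step 3: |z0| = sqrt(0.3349) = 0.578705
Step 4: Best bound = 7 * |z0| = 7 * 0.578705 = 4.0509

4.0509


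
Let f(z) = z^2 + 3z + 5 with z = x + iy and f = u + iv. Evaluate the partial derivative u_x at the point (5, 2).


Step 1: f(z) = (x+iy)^2 + 3(x+iy) + 5
Step 2: u = (x^2 - y^2) + 3x + 5
Step 3: u_x = 2x + 3
Step 4: At (5, 2): u_x = 10 + 3 = 13

13


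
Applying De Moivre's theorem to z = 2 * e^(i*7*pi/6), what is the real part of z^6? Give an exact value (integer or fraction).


Step 1: By De Moivre's theorem, z^6 = 2^6 * e^(i*6*7*pi/6) = 64 * (cos(7*pi) + i*sin(7*pi))
Step 2: |z|^6 = 2^6 = 64
Step 3: Reduce the angle mod 2*pi: 7*pi - 6*pi = pi
Step 4: cos(pi) = -1
Step 5: Re(z^6) = 64 * (-1) = -64

-64


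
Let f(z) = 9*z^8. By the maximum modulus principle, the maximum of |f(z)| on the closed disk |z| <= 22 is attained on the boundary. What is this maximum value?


Step 1: On |z| = 22, |f(z)| = 9 * |z|^8 = 9 * 22^8
Step 2: By maximum modulus principle, maximum is on boundary.
Step 3: Maximum = 9 * 54875873536 = 493882861824

493882861824


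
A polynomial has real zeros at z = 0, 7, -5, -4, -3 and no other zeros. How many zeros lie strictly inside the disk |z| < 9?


Step 1: Check each root:
  z = 0: |0| = 0 < 9
  z = 7: |7| = 7 < 9
  z = -5: |-5| = 5 < 9
  z = -4: |-4| = 4 < 9
  z = -3: |-3| = 3 < 9
Step 2: Count = 5

5


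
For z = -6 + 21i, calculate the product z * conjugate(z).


Step 1: conj(z) = -6 - 21i
Step 2: z * conj(z) = (-6)^2 + 21^2
Step 3: = 36 + 441 = 477

477


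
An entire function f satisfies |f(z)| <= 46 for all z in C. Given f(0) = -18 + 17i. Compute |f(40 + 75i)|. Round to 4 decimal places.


Step 1: By Liouville's theorem, a bounded entire function is constant.
Step 2: f(z) = f(0) = -18 + 17i for all z.
Step 3: |f(w)| = |-18 + 17i| = sqrt(324 + 289)
Step 4: = 24.7588

24.7588


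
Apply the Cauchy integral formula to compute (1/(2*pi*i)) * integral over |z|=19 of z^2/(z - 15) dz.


Step 1: f(z) = z^2, a = 15 is inside |z| = 19
Step 2: By Cauchy integral formula: (1/(2pi*i)) * integral = f(a)
Step 3: f(15) = 15^2 = 225

225


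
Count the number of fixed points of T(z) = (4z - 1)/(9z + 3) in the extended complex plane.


Step 1: Fixed points satisfy T(z) = z
Step 2: 9z^2 - z + 1 = 0
Step 3: Discriminant = (-1)^2 - 4*9*1 = -35
Step 4: Number of fixed points = 2

2


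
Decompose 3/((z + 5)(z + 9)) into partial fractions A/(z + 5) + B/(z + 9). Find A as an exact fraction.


Step 1: Multiply both sides by (z + 5) and set z = -5
Step 2: A = 3 / (-5 + 9)
Step 3: A = 3 / 4
Step 4: A = 3/4

3/4


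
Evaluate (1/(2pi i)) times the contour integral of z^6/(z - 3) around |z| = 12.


Step 1: f(z) = z^6, a = 3 is inside |z| = 12
Step 2: By Cauchy integral formula: (1/(2pi*i)) * integral = f(a)
Step 3: f(3) = 3^6 = 729

729


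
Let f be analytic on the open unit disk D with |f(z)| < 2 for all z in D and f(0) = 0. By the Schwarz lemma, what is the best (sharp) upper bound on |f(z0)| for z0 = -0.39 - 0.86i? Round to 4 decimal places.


Step 1: g = f/2 maps D -> D with g(0) = 0, so by the Schwarz lemma |g(z)| <= |z|, i.e. |f(z)| <= 2|z|; this is sharp (f(z) = 2z).
Step 2: |z0|^2 = (-0.39)^2 + (-0.86)^2 = 0.8917
Step 3: |z0| = sqrt(0.8917) = 0.944299
Step 4: Best bound = 2 * |z0| = 2 * 0.944299 = 1.8886

1.8886


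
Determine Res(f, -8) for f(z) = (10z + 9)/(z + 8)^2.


Step 1: Pole of order 2 at z = -8
Step 2: Res = lim d/dz [(z + 8)^2 * f(z)] as z -> -8
Step 3: (z + 8)^2 * f(z) = 10z + 9
Step 4: d/dz[10z + 9] = 10

10


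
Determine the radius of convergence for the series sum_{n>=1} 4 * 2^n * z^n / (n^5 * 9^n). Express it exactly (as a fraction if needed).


Step 1: General term a_n = 4 * 2^n / (n^5 * 9^n)
Step 2: By the root test, |a_n|^(1/n) = 4^(1/n) * 2 / (n^(5/n) * 9) -> 2/9 as n -> infinity (since 4^(1/n) -> 1 and n^(5/n) -> 1)
Step 3: R = 1/lim|a_n|^(1/n) = 9/2

9/2


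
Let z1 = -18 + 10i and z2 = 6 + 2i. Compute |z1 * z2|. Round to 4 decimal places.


Step 1: |z1| = sqrt((-18)^2 + 10^2) = sqrt(424)
Step 2: |z2| = sqrt(6^2 + 2^2) = sqrt(40)
Step 3: |z1*z2| = |z1|*|z2| = sqrt(424) * sqrt(40) = sqrt(424 * 40) = sqrt(16960)
Step 4: = 130.2306

130.2306


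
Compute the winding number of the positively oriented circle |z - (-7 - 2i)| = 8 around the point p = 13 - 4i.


Step 1: Center c = (-7, -2), radius = 8
Step 2: |p - c|^2 = 20^2 + (-2)^2 = 404
Step 3: r^2 = 64
Step 4: |p-c| > r so winding number = 0

0


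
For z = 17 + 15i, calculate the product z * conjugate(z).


Step 1: conj(z) = 17 - 15i
Step 2: z * conj(z) = 17^2 + 15^2
Step 3: = 289 + 225 = 514

514


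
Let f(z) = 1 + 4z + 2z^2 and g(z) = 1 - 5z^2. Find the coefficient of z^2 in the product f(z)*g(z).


Step 1: z^2 term in f*g comes from: (1)*(-5z^2) + (4z)*(0) + (2z^2)*(1)
Step 2: = -5 + 0 + 2
Step 3: = -3

-3


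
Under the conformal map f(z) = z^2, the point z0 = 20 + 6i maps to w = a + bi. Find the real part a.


Step 1: z0 = 20 + 6i
Step 2: z0^2 = 20^2 - 6^2 + 240i
Step 3: real part = 400 - 36 = 364

364


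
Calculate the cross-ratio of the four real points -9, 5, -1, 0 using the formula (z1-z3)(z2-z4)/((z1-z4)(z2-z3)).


Step 1: (z1-z3)(z2-z4) = (-8) * 5 = -40
Step 2: (z1-z4)(z2-z3) = (-9) * 6 = -54
Step 3: Cross-ratio = 40/54 = 20/27

20/27


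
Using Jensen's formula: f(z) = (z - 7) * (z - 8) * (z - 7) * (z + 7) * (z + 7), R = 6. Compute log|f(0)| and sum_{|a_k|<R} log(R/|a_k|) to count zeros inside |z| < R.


Jensen's formula: (1/2pi)*integral log|f(Re^it)|dt = log|f(0)| + sum_{|a_k|<R} log(R/|a_k|)
Step 1: f(0) = (-7) * (-8) * (-7) * 7 * 7 = -19208
Step 2: log|f(0)| = log|7| + log|8| + log|7| + log|-7| + log|-7| = 9.8631
Step 3: Zeros inside |z| < 6: none
Step 4: Jensen sum = (empty sum) = 0
Step 5: n(R) = number of terms in the Jensen sum = count of zeros inside |z| < 6 = 0

0


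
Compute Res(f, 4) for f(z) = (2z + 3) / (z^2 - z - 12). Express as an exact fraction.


Step 1: Q(z) = z^2 - z - 12 = (z - 4)(z + 3)
Step 2: Q'(z) = 2z - 1
Step 3: Q'(4) = 7, P(4) = 11
Step 4: Res = P(4)/Q'(4) = 11/7 = 11/7

11/7


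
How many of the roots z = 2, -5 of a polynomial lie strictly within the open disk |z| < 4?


Step 1: Check each root:
  z = 2: |2| = 2 < 4
  z = -5: |-5| = 5 >= 4
Step 2: Count = 1

1


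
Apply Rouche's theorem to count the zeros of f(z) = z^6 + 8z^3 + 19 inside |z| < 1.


Step 1: On |z| = 1 the three terms have sizes |z^6| = 1^6 = 1, |8z^3| = 8*1^3 = 8, |19| = 19
Step 2: The dominant term is g(z) = 19; let h(z) = z^6 + 8z^3 so f = g + h
Step 3: On |z| = 1: |g| = 19 and |h| <= 1 + 8 = 9
Step 4: Since 19 > 9, |h| < |g| on |z| = 1, so by Rouche f has the same number of zeros as g inside |z| < 1
Step 5: g(z) = 19 is a nonzero constant with no zeros inside |z| < 1. Answer = 0

0


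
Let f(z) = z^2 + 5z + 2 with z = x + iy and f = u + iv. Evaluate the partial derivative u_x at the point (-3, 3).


Step 1: f(z) = (x+iy)^2 + 5(x+iy) + 2
Step 2: u = (x^2 - y^2) + 5x + 2
Step 3: u_x = 2x + 5
Step 4: At (-3, 3): u_x = -6 + 5 = -1

-1


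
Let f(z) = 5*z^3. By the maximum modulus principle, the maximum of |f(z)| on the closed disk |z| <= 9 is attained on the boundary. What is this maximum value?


Step 1: On |z| = 9, |f(z)| = 5 * |z|^3 = 5 * 9^3
Step 2: By maximum modulus principle, maximum is on boundary.
Step 3: Maximum = 5 * 729 = 3645

3645


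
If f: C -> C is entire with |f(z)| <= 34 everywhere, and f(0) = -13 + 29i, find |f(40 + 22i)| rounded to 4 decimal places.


Step 1: By Liouville's theorem, a bounded entire function is constant.
Step 2: f(z) = f(0) = -13 + 29i for all z.
Step 3: |f(w)| = |-13 + 29i| = sqrt(169 + 841)
Step 4: = 31.7805

31.7805


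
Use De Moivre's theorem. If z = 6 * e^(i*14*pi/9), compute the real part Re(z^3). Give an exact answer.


Step 1: By De Moivre's theorem, z^3 = 6^3 * e^(i*3*14*pi/9) = 216 * (cos(14*pi/3) + i*sin(14*pi/3))
Step 2: |z|^3 = 6^3 = 216
Step 3: Reduce the angle mod 2*pi: 14*pi/3 - 4*pi = 2*pi/3
Step 4: cos(2*pi/3) = -1/2
Step 5: Re(z^3) = 216 * (-1/2) = -108

-108


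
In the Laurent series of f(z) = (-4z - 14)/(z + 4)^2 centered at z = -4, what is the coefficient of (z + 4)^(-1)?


Step 1: Write the numerator in powers of (z + 4): -4z - 14 = -4(z + 4) + (-4*(-4) - 14) = -4(z + 4) + 2
Step 2: Divide by (z + 4)^2: f(z) = 2(z + 4)^(-2) - 4(z + 4)^(-1)
Step 3: This finite sum is the Laurent series of f about z = -4.
Step 4: Coefficient of (z + 4)^(-1) = coefficient of (z + 4) in the re-centred numerator = -4

-4


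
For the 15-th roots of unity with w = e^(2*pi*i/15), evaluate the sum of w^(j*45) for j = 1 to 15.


Step 1: The sum sum_{j=1}^{n} w^(k*j) equals n if n | k, else 0.
Step 2: Here n = 15, k = 45
Step 3: Does n divide k? 15 | 45 -> True
Step 4: Sum = 15

15


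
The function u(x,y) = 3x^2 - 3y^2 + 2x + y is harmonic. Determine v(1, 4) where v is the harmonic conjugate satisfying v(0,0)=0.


Step 1: v_x = -u_y = 6y - 1
Step 2: v_y = u_x = 6x + 2
Step 3: v = 6xy - x + 2y + C
Step 4: v(0,0) = 0 => C = 0
Step 5: v(1, 4) = 31

31


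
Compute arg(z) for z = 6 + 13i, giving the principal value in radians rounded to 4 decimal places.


Step 1: z = 6 + 13i
Step 2: arg(z) = atan2(13, 6)
Step 3: arg(z) = 1.1384

1.1384


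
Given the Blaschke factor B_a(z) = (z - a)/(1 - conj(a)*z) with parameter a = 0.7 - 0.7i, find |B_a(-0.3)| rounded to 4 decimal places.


Step 1: Numerator z0 - a = -0.3 - (0.7 - 0.7i) = -1 + 0.7i
Step 2: Denominator 1 - conj(a)*z0 = 1 - (0.7 + 0.7i)*(-0.3) = 1.21 + 0.21i
Step 3: |z0 - a|^2 = (-1)^2 + 0.7^2 = 1.49; |1 - conj(a)*z0|^2 = 1.21^2 + 0.21^2 = 1.5082
Step 4: |B_a(-0.3)| = sqrt(1.49 / 1.5082) = sqrt(0.987933)
Step 5: = 0.9939

0.9939


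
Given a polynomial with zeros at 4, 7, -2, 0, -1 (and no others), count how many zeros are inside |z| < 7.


Step 1: Check each root:
  z = 4: |4| = 4 < 7
  z = 7: |7| = 7 >= 7
  z = -2: |-2| = 2 < 7
  z = 0: |0| = 0 < 7
  z = -1: |-1| = 1 < 7
Step 2: Count = 4

4


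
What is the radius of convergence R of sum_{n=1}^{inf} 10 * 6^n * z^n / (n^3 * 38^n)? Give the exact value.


Step 1: General term a_n = 10 * 6^n / (n^3 * 38^n)
Step 2: By the root test, |a_n|^(1/n) = 10^(1/n) * 6 / (n^(3/n) * 38) -> 6/38 as n -> infinity (since 10^(1/n) -> 1 and n^(3/n) -> 1)
Step 3: R = 1/lim|a_n|^(1/n) = 38/6 = 19/3

19/3


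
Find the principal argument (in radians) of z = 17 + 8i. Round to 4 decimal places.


Step 1: z = 17 + 8i
Step 2: arg(z) = atan2(8, 17)
Step 3: arg(z) = 0.4398

0.4398


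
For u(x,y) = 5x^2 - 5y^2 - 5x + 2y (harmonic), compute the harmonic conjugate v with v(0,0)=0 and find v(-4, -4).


Step 1: v_x = -u_y = 10y - 2
Step 2: v_y = u_x = 10x - 5
Step 3: v = 10xy - 2x - 5y + C
Step 4: v(0,0) = 0 => C = 0
Step 5: v(-4, -4) = 188

188


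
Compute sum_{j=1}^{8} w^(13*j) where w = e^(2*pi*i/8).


Step 1: The sum sum_{j=1}^{n} w^(k*j) equals n if n | k, else 0.
Step 2: Here n = 8, k = 13
Step 3: Does n divide k? 8 | 13 -> False
Step 4: Sum = 0

0


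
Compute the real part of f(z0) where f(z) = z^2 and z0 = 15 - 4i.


Step 1: z0 = 15 - 4i
Step 2: z0^2 = 15^2 - (-4)^2 - 120i
Step 3: real part = 225 - 16 = 209

209


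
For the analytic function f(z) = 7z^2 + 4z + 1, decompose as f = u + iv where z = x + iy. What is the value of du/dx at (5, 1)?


Step 1: f(z) = 7(x+iy)^2 + 4(x+iy) + 1
Step 2: u = 7(x^2 - y^2) + 4x + 1
Step 3: u_x = 14x + 4
Step 4: At (5, 1): u_x = 70 + 4 = 74

74


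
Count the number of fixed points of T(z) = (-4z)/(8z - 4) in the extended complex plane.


Step 1: Fixed points satisfy T(z) = z
Step 2: 8z^2 = 0
Step 3: Discriminant = 0^2 - 4*8*0 = 0
Step 4: Number of fixed points = 1

1


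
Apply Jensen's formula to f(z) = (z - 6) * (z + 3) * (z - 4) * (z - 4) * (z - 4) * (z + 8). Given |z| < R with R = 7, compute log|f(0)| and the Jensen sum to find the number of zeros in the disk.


Jensen's formula: (1/2pi)*integral log|f(Re^it)|dt = log|f(0)| + sum_{|a_k|<R} log(R/|a_k|)
Step 1: f(0) = (-6) * 3 * (-4) * (-4) * (-4) * 8 = 9216
Step 2: log|f(0)| = log|6| + log|-3| + log|4| + log|4| + log|4| + log|-8| = 9.1287
Step 3: Zeros inside |z| < 7: 6, -3, 4, 4, 4
Step 4: Jensen sum = log(7/6) + log(7/3) + log(7/4) + log(7/4) + log(7/4) = 2.6803
Step 5: n(R) = number of terms in the Jensen sum = count of zeros inside |z| < 7 = 5

5


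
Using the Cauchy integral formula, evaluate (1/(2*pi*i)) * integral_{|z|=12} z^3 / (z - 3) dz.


Step 1: f(z) = z^3, a = 3 is inside |z| = 12
Step 2: By Cauchy integral formula: (1/(2pi*i)) * integral = f(a)
Step 3: f(3) = 3^3 = 27

27


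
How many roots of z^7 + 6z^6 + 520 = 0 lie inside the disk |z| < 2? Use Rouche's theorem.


Step 1: On |z| = 2 the three terms have sizes |z^7| = 2^7 = 128, |6z^6| = 6*2^6 = 384, |520| = 520
Step 2: The dominant term is g(z) = 520; let h(z) = z^7 + 6z^6 so f = g + h
Step 3: On |z| = 2: |g| = 520 and |h| <= 128 + 384 = 512
Step 4: Since 520 > 512, |h| < |g| on |z| = 2, so by Rouche f has the same number of zeros as g inside |z| < 2
Step 5: g(z) = 520 is a nonzero constant with no zeros inside |z| < 2. Answer = 0

0


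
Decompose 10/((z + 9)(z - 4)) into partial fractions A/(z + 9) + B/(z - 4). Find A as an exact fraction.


Step 1: Multiply both sides by (z + 9) and set z = -9
Step 2: A = 10 / (-9 - 4)
Step 3: A = 10 / (-13)
Step 4: A = -10/13

-10/13


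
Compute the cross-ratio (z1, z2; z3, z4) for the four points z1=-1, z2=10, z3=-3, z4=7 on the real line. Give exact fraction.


Step 1: (z1-z3)(z2-z4) = 2 * 3 = 6
Step 2: (z1-z4)(z2-z3) = (-8) * 13 = -104
Step 3: Cross-ratio = -6/104 = -3/52

-3/52


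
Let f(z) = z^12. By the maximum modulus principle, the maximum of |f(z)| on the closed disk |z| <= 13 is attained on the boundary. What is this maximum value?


Step 1: On |z| = 13, |f(z)| = |z|^12 = 13^12
Step 2: By maximum modulus principle, maximum is on boundary.
Step 3: Maximum = 23298085122481 = 23298085122481

23298085122481


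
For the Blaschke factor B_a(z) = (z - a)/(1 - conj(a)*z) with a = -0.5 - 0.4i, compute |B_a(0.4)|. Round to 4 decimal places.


Step 1: Numerator z0 - a = 0.4 - (-0.5 - 0.4i) = 0.9 + 0.4i
Step 2: Denominator 1 - conj(a)*z0 = 1 - (-0.5 + 0.4i)*0.4 = 1.2 - 0.16i
Step 3: |z0 - a|^2 = 0.9^2 + 0.4^2 = 0.97; |1 - conj(a)*z0|^2 = 1.2^2 + (-0.16)^2 = 1.4656
Step 4: |B_a(0.4)| = sqrt(0.97 / 1.4656) = sqrt(0.661845)
Step 5: = 0.8135

0.8135


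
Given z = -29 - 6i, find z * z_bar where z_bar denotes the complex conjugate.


Step 1: conj(z) = -29 + 6i
Step 2: z * conj(z) = (-29)^2 + (-6)^2
Step 3: = 841 + 36 = 877

877


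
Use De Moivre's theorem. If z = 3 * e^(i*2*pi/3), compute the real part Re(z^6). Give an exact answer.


Step 1: By De Moivre's theorem, z^6 = 3^6 * e^(i*6*2*pi/3) = 729 * (cos(4*pi) + i*sin(4*pi))
Step 2: |z|^6 = 3^6 = 729
Step 3: Reduce the angle mod 2*pi: 4*pi - 4*pi = 0
Step 4: cos(0) = 1
Step 5: Re(z^6) = 729 * 1 = 729

729


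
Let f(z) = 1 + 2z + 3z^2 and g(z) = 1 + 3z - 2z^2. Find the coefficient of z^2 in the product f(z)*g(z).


Step 1: z^2 term in f*g comes from: (1)*(-2z^2) + (2z)*(3z) + (3z^2)*(1)
Step 2: = -2 + 6 + 3
Step 3: = 7

7


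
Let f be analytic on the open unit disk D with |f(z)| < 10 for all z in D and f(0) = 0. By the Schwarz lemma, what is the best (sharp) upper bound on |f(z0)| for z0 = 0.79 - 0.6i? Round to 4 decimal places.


Step 1: g = f/10 maps D -> D with g(0) = 0, so by the Schwarz lemma |g(z)| <= |z|, i.e. |f(z)| <= 10|z|; this is sharp (f(z) = 10z).
Step 2: |z0|^2 = 0.79^2 + (-0.6)^2 = 0.9841
Step 3: |z0| = sqrt(0.9841) = 0.992018
Step 4: Best bound = 10 * |z0| = 10 * 0.992018 = 9.9202

9.9202


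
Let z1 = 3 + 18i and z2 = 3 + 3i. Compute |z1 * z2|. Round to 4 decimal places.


Step 1: |z1| = sqrt(3^2 + 18^2) = sqrt(333)
Step 2: |z2| = sqrt(3^2 + 3^2) = sqrt(18)
Step 3: |z1*z2| = |z1|*|z2| = sqrt(333) * sqrt(18) = sqrt(333 * 18) = sqrt(5994)
Step 4: = 77.4209

77.4209


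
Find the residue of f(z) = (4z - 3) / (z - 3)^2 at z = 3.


Step 1: Pole of order 2 at z = 3
Step 2: Res = lim d/dz [(z - 3)^2 * f(z)] as z -> 3
Step 3: (z - 3)^2 * f(z) = 4z - 3
Step 4: d/dz[4z - 3] = 4

4


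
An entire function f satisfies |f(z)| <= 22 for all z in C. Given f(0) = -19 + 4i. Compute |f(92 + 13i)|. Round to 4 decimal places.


Step 1: By Liouville's theorem, a bounded entire function is constant.
Step 2: f(z) = f(0) = -19 + 4i for all z.
Step 3: |f(w)| = |-19 + 4i| = sqrt(361 + 16)
Step 4: = 19.4165

19.4165


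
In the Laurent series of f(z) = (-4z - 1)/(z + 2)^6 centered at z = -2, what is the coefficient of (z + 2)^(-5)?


Step 1: Write the numerator in powers of (z + 2): -4z - 1 = -4(z + 2) + (-4*(-2) - 1) = -4(z + 2) + 7
Step 2: Divide by (z + 2)^6: f(z) = 7(z + 2)^(-6) - 4(z + 2)^(-5)
Step 3: This finite sum is the Laurent series of f about z = -2.
Step 4: Coefficient of (z + 2)^(-5) = coefficient of (z + 2) in the re-centred numerator = -4

-4


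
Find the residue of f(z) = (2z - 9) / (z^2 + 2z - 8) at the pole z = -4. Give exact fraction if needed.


Step 1: Q(z) = z^2 + 2z - 8 = (z + 4)(z - 2)
Step 2: Q'(z) = 2z + 2
Step 3: Q'(-4) = -6, P(-4) = -17
Step 4: Res = P(-4)/Q'(-4) = -17/(-6) = 17/6

17/6


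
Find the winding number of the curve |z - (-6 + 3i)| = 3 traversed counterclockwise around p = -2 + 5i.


Step 1: Center c = (-6, 3), radius = 3
Step 2: |p - c|^2 = 4^2 + 2^2 = 20
Step 3: r^2 = 9
Step 4: |p-c| > r so winding number = 0

0


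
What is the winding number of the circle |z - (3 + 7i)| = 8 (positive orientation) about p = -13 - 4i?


Step 1: Center c = (3, 7), radius = 8
Step 2: |p - c|^2 = (-16)^2 + (-11)^2 = 377
Step 3: r^2 = 64
Step 4: |p-c| > r so winding number = 0

0


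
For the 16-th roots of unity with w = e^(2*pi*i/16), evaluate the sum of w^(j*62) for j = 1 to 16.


Step 1: The sum sum_{j=1}^{n} w^(k*j) equals n if n | k, else 0.
Step 2: Here n = 16, k = 62
Step 3: Does n divide k? 16 | 62 -> False
Step 4: Sum = 0

0


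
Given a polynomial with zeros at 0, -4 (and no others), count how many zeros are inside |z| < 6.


Step 1: Check each root:
  z = 0: |0| = 0 < 6
  z = -4: |-4| = 4 < 6
Step 2: Count = 2

2


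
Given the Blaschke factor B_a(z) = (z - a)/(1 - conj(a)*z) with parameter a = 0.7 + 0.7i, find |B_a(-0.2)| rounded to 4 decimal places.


Step 1: Numerator z0 - a = -0.2 - (0.7 + 0.7i) = -0.9 - 0.7i
Step 2: Denominator 1 - conj(a)*z0 = 1 - (0.7 - 0.7i)*(-0.2) = 1.14 - 0.14i
Step 3: |z0 - a|^2 = (-0.9)^2 + (-0.7)^2 = 1.3; |1 - conj(a)*z0|^2 = 1.14^2 + (-0.14)^2 = 1.3192
Step 4: |B_a(-0.2)| = sqrt(1.3 / 1.3192) = sqrt(0.985446)
Step 5: = 0.9927

0.9927


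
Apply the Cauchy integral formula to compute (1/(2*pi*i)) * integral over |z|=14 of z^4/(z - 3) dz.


Step 1: f(z) = z^4, a = 3 is inside |z| = 14
Step 2: By Cauchy integral formula: (1/(2pi*i)) * integral = f(a)
Step 3: f(3) = 3^4 = 81

81


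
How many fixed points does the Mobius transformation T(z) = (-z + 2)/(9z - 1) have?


Step 1: Fixed points satisfy T(z) = z
Step 2: 9z^2 - 2 = 0
Step 3: Discriminant = 0^2 - 4*9*(-2) = 72
Step 4: Number of fixed points = 2

2


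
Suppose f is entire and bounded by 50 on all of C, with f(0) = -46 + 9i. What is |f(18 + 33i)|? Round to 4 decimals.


Step 1: By Liouville's theorem, a bounded entire function is constant.
Step 2: f(z) = f(0) = -46 + 9i for all z.
Step 3: |f(w)| = |-46 + 9i| = sqrt(2116 + 81)
Step 4: = 46.8722

46.8722


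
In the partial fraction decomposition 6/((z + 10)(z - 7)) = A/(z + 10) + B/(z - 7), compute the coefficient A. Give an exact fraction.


Step 1: Multiply both sides by (z + 10) and set z = -10
Step 2: A = 6 / (-10 - 7)
Step 3: A = 6 / (-17)
Step 4: A = -6/17

-6/17


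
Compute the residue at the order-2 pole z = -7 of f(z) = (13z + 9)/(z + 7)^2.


Step 1: Pole of order 2 at z = -7
Step 2: Res = lim d/dz [(z + 7)^2 * f(z)] as z -> -7
Step 3: (z + 7)^2 * f(z) = 13z + 9
Step 4: d/dz[13z + 9] = 13

13


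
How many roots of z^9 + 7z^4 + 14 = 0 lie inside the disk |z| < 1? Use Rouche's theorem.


Step 1: On |z| = 1 the three terms have sizes |z^9| = 1^9 = 1, |7z^4| = 7*1^4 = 7, |14| = 14
Step 2: The dominant term is g(z) = 14; let h(z) = z^9 + 7z^4 so f = g + h
Step 3: On |z| = 1: |g| = 14 and |h| <= 1 + 7 = 8
Step 4: Since 14 > 8, |h| < |g| on |z| = 1, so by Rouche f has the same number of zeros as g inside |z| < 1
Step 5: g(z) = 14 is a nonzero constant with no zeros inside |z| < 1. Answer = 0

0


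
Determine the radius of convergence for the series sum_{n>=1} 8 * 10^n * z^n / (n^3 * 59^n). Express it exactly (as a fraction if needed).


Step 1: General term a_n = 8 * 10^n / (n^3 * 59^n)
Step 2: By the root test, |a_n|^(1/n) = 8^(1/n) * 10 / (n^(3/n) * 59) -> 10/59 as n -> infinity (since 8^(1/n) -> 1 and n^(3/n) -> 1)
Step 3: R = 1/lim|a_n|^(1/n) = 59/10

59/10


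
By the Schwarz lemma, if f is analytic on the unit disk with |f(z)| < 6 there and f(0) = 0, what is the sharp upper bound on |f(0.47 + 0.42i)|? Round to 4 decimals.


Step 1: g = f/6 maps D -> D with g(0) = 0, so by the Schwarz lemma |g(z)| <= |z|, i.e. |f(z)| <= 6|z|; this is sharp (f(z) = 6z).
Step 2: |z0|^2 = 0.47^2 + 0.42^2 = 0.3973
Step 3: |z0| = sqrt(0.3973) = 0.630317
Step 4: Best bound = 6 * |z0| = 6 * 0.630317 = 3.7819

3.7819


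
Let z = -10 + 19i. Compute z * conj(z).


Step 1: conj(z) = -10 - 19i
Step 2: z * conj(z) = (-10)^2 + 19^2
Step 3: = 100 + 361 = 461

461


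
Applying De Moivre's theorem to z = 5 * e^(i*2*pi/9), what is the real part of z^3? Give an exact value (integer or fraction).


Step 1: By De Moivre's theorem, z^3 = 5^3 * e^(i*3*2*pi/9) = 125 * (cos(2*pi/3) + i*sin(2*pi/3))
Step 2: |z|^3 = 5^3 = 125
Step 3: The angle 2*pi/3 already lies in [0, 2*pi)
Step 4: cos(2*pi/3) = -1/2
Step 5: Re(z^3) = 125 * (-1/2) = -125/2

-125/2


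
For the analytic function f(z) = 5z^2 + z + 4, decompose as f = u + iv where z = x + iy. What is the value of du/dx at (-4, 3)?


Step 1: f(z) = 5(x+iy)^2 + (x+iy) + 4
Step 2: u = 5(x^2 - y^2) + x + 4
Step 3: u_x = 10x + 1
Step 4: At (-4, 3): u_x = -40 + 1 = -39

-39


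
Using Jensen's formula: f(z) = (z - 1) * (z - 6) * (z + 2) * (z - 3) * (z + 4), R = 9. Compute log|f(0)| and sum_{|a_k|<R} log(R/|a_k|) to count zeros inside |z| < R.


Jensen's formula: (1/2pi)*integral log|f(Re^it)|dt = log|f(0)| + sum_{|a_k|<R} log(R/|a_k|)
Step 1: f(0) = (-1) * (-6) * 2 * (-3) * 4 = -144
Step 2: log|f(0)| = log|1| + log|6| + log|-2| + log|3| + log|-4| = 4.9698
Step 3: Zeros inside |z| < 9: 1, 6, -2, 3, -4
Step 4: Jensen sum = log(9/1) + log(9/6) + log(9/2) + log(9/3) + log(9/4) = 6.0163
Step 5: n(R) = number of terms in the Jensen sum = count of zeros inside |z| < 9 = 5

5


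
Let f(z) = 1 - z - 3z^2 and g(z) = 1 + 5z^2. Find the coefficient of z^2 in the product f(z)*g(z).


Step 1: z^2 term in f*g comes from: (1)*(5z^2) + (-z)*(0) + (-3z^2)*(1)
Step 2: = 5 + 0 - 3
Step 3: = 2

2


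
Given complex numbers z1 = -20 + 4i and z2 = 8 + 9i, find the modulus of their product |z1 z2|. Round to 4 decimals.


Step 1: |z1| = sqrt((-20)^2 + 4^2) = sqrt(416)
Step 2: |z2| = sqrt(8^2 + 9^2) = sqrt(145)
Step 3: |z1*z2| = |z1|*|z2| = sqrt(416) * sqrt(145) = sqrt(416 * 145) = sqrt(60320)
Step 4: = 245.6013

245.6013


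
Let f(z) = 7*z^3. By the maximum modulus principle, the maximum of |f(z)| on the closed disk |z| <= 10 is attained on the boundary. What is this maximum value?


Step 1: On |z| = 10, |f(z)| = 7 * |z|^3 = 7 * 10^3
Step 2: By maximum modulus principle, maximum is on boundary.
Step 3: Maximum = 7 * 1000 = 7000

7000


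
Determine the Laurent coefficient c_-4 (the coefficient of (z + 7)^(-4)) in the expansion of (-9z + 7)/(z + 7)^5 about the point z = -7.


Step 1: Write the numerator in powers of (z + 7): -9z + 7 = -9(z + 7) + (-9*(-7) + 7) = -9(z + 7) + 70
Step 2: Divide by (z + 7)^5: f(z) = 70(z + 7)^(-5) - 9(z + 7)^(-4)
Step 3: This finite sum is the Laurent series of f about z = -7.
Step 4: Coefficient of (z + 7)^(-4) = coefficient of (z + 7) in the re-centred numerator = -9

-9


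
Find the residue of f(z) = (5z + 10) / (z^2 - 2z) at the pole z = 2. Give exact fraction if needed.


Step 1: Q(z) = z^2 - 2z = (z - 2)(z)
Step 2: Q'(z) = 2z - 2
Step 3: Q'(2) = 2, P(2) = 20
Step 4: Res = P(2)/Q'(2) = 20/2 = 10

10


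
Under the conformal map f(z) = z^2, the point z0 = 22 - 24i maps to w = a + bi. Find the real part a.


Step 1: z0 = 22 - 24i
Step 2: z0^2 = 22^2 - (-24)^2 - 1056i
Step 3: real part = 484 - 576 = -92

-92


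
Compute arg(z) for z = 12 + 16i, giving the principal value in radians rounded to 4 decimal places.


Step 1: z = 12 + 16i
Step 2: arg(z) = atan2(16, 12)
Step 3: arg(z) = 0.9273

0.9273


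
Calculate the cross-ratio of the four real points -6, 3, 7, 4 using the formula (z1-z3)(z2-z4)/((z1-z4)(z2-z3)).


Step 1: (z1-z3)(z2-z4) = (-13) * (-1) = 13
Step 2: (z1-z4)(z2-z3) = (-10) * (-4) = 40
Step 3: Cross-ratio = 13/40 = 13/40

13/40


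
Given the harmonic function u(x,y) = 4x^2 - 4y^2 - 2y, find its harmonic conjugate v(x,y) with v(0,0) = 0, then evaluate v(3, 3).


Step 1: v_x = -u_y = 8y + 2
Step 2: v_y = u_x = 8x + 0
Step 3: v = 8xy + 2x + C
Step 4: v(0,0) = 0 => C = 0
Step 5: v(3, 3) = 78

78


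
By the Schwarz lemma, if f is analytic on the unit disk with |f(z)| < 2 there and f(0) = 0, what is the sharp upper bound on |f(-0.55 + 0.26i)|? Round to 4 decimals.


Step 1: g = f/2 maps D -> D with g(0) = 0, so by the Schwarz lemma |g(z)| <= |z|, i.e. |f(z)| <= 2|z|; this is sharp (f(z) = 2z).
Step 2: |z0|^2 = (-0.55)^2 + 0.26^2 = 0.3701
Step 3: |z0| = sqrt(0.3701) = 0.608358
Step 4: Best bound = 2 * |z0| = 2 * 0.608358 = 1.2167

1.2167


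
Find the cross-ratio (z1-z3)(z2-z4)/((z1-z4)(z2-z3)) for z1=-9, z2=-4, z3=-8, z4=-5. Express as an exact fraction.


Step 1: (z1-z3)(z2-z4) = (-1) * 1 = -1
Step 2: (z1-z4)(z2-z3) = (-4) * 4 = -16
Step 3: Cross-ratio = 1/16 = 1/16

1/16


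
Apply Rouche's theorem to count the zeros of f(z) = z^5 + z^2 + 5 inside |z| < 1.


Step 1: On |z| = 1 the three terms have sizes |z^5| = 1^5 = 1, |z^2| = 1^2 = 1, |5| = 5
Step 2: The dominant term is g(z) = 5; let h(z) = z^5 + z^2 so f = g + h
Step 3: On |z| = 1: |g| = 5 and |h| <= 1 + 1 = 2
Step 4: Since 5 > 2, |h| < |g| on |z| = 1, so by Rouche f has the same number of zeros as g inside |z| < 1
Step 5: g(z) = 5 is a nonzero constant with no zeros inside |z| < 1. Answer = 0

0


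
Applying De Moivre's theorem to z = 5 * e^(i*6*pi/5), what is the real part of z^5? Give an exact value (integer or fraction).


Step 1: By De Moivre's theorem, z^5 = 5^5 * e^(i*5*6*pi/5) = 3125 * (cos(6*pi) + i*sin(6*pi))
Step 2: |z|^5 = 5^5 = 3125
Step 3: Reduce the angle mod 2*pi: 6*pi - 6*pi = 0
Step 4: cos(0) = 1
Step 5: Re(z^5) = 3125 * 1 = 3125

3125


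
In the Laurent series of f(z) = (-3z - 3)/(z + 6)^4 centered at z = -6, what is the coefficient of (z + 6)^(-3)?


Step 1: Write the numerator in powers of (z + 6): -3z - 3 = -3(z + 6) + (-3*(-6) - 3) = -3(z + 6) + 15
Step 2: Divide by (z + 6)^4: f(z) = 15(z + 6)^(-4) - 3(z + 6)^(-3)
Step 3: This finite sum is the Laurent series of f about z = -6.
Step 4: Coefficient of (z + 6)^(-3) = coefficient of (z + 6) in the re-centred numerator = -3

-3


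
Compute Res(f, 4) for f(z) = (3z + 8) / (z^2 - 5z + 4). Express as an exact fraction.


Step 1: Q(z) = z^2 - 5z + 4 = (z - 4)(z - 1)
Step 2: Q'(z) = 2z - 5
Step 3: Q'(4) = 3, P(4) = 20
Step 4: Res = P(4)/Q'(4) = 20/3 = 20/3

20/3


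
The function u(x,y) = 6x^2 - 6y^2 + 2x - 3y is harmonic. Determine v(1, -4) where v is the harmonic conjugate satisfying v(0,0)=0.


Step 1: v_x = -u_y = 12y + 3
Step 2: v_y = u_x = 12x + 2
Step 3: v = 12xy + 3x + 2y + C
Step 4: v(0,0) = 0 => C = 0
Step 5: v(1, -4) = -53

-53


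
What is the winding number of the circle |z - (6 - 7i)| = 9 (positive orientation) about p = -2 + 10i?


Step 1: Center c = (6, -7), radius = 9
Step 2: |p - c|^2 = (-8)^2 + 17^2 = 353
Step 3: r^2 = 81
Step 4: |p-c| > r so winding number = 0

0


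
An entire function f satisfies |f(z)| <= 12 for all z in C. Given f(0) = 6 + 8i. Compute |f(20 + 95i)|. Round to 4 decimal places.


Step 1: By Liouville's theorem, a bounded entire function is constant.
Step 2: f(z) = f(0) = 6 + 8i for all z.
Step 3: |f(w)| = |6 + 8i| = sqrt(36 + 64)
Step 4: = 10.0

10.0


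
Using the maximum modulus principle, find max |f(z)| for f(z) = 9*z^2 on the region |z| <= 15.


Step 1: On |z| = 15, |f(z)| = 9 * |z|^2 = 9 * 15^2
Step 2: By maximum modulus principle, maximum is on boundary.
Step 3: Maximum = 9 * 225 = 2025

2025


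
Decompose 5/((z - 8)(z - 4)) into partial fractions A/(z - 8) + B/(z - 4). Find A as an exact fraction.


Step 1: Multiply both sides by (z - 8) and set z = 8
Step 2: A = 5 / (8 - 4)
Step 3: A = 5 / 4
Step 4: A = 5/4

5/4


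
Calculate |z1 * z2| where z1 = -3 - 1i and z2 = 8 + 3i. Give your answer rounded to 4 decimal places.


Step 1: |z1| = sqrt((-3)^2 + (-1)^2) = sqrt(10)
Step 2: |z2| = sqrt(8^2 + 3^2) = sqrt(73)
Step 3: |z1*z2| = |z1|*|z2| = sqrt(10) * sqrt(73) = sqrt(10 * 73) = sqrt(730)
Step 4: = 27.0185

27.0185


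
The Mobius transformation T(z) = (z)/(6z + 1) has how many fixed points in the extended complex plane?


Step 1: Fixed points satisfy T(z) = z
Step 2: 6z^2 = 0
Step 3: Discriminant = 0^2 - 4*6*0 = 0
Step 4: Number of fixed points = 1

1


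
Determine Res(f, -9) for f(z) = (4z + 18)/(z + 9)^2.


Step 1: Pole of order 2 at z = -9
Step 2: Res = lim d/dz [(z + 9)^2 * f(z)] as z -> -9
Step 3: (z + 9)^2 * f(z) = 4z + 18
Step 4: d/dz[4z + 18] = 4

4


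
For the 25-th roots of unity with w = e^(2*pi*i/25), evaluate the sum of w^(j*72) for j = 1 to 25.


Step 1: The sum sum_{j=1}^{n} w^(k*j) equals n if n | k, else 0.
Step 2: Here n = 25, k = 72
Step 3: Does n divide k? 25 | 72 -> False
Step 4: Sum = 0

0


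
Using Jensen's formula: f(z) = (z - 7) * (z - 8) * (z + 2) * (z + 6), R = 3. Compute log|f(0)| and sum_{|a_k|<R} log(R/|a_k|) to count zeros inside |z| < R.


Jensen's formula: (1/2pi)*integral log|f(Re^it)|dt = log|f(0)| + sum_{|a_k|<R} log(R/|a_k|)
Step 1: f(0) = (-7) * (-8) * 2 * 6 = 672
Step 2: log|f(0)| = log|7| + log|8| + log|-2| + log|-6| = 6.5103
Step 3: Zeros inside |z| < 3: -2
Step 4: Jensen sum = log(3/2) = 0.4055
Step 5: n(R) = number of terms in the Jensen sum = count of zeros inside |z| < 3 = 1

1


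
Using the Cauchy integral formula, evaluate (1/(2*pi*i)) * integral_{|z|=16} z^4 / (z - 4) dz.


Step 1: f(z) = z^4, a = 4 is inside |z| = 16
Step 2: By Cauchy integral formula: (1/(2pi*i)) * integral = f(a)
Step 3: f(4) = 4^4 = 256

256


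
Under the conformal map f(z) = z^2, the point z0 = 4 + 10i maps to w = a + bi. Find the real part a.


Step 1: z0 = 4 + 10i
Step 2: z0^2 = 4^2 - 10^2 + 80i
Step 3: real part = 16 - 100 = -84

-84


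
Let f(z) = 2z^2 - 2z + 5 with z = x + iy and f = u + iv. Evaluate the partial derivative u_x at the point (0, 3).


Step 1: f(z) = 2(x+iy)^2 - 2(x+iy) + 5
Step 2: u = 2(x^2 - y^2) - 2x + 5
Step 3: u_x = 4x - 2
Step 4: At (0, 3): u_x = 0 - 2 = -2

-2


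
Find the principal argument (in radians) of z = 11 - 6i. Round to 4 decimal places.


Step 1: z = 11 - 6i
Step 2: arg(z) = atan2(-6, 11)
Step 3: arg(z) = -0.4993

-0.4993


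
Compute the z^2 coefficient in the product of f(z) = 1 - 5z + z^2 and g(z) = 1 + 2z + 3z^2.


Step 1: z^2 term in f*g comes from: (1)*(3z^2) + (-5z)*(2z) + (z^2)*(1)
Step 2: = 3 - 10 + 1
Step 3: = -6

-6


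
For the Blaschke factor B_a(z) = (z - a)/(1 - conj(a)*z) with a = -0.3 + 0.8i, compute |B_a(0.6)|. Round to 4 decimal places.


Step 1: Numerator z0 - a = 0.6 - (-0.3 + 0.8i) = 0.9 - 0.8i
Step 2: Denominator 1 - conj(a)*z0 = 1 - (-0.3 - 0.8i)*0.6 = 1.18 + 0.48i
Step 3: |z0 - a|^2 = 0.9^2 + (-0.8)^2 = 1.45; |1 - conj(a)*z0|^2 = 1.18^2 + 0.48^2 = 1.6228
Step 4: |B_a(0.6)| = sqrt(1.45 / 1.6228) = sqrt(0.893517)
Step 5: = 0.9453

0.9453


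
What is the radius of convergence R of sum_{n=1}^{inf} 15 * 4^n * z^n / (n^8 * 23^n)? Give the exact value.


Step 1: General term a_n = 15 * 4^n / (n^8 * 23^n)
Step 2: By the root test, |a_n|^(1/n) = 15^(1/n) * 4 / (n^(8/n) * 23) -> 4/23 as n -> infinity (since 15^(1/n) -> 1 and n^(8/n) -> 1)
Step 3: R = 1/lim|a_n|^(1/n) = 23/4

23/4


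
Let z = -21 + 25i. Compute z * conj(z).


Step 1: conj(z) = -21 - 25i
Step 2: z * conj(z) = (-21)^2 + 25^2
Step 3: = 441 + 625 = 1066

1066


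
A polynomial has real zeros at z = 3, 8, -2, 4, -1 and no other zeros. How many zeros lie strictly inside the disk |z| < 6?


Step 1: Check each root:
  z = 3: |3| = 3 < 6
  z = 8: |8| = 8 >= 6
  z = -2: |-2| = 2 < 6
  z = 4: |4| = 4 < 6
  z = -1: |-1| = 1 < 6
Step 2: Count = 4

4


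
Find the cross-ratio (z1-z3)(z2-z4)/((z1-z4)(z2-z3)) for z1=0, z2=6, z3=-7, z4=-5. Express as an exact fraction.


Step 1: (z1-z3)(z2-z4) = 7 * 11 = 77
Step 2: (z1-z4)(z2-z3) = 5 * 13 = 65
Step 3: Cross-ratio = 77/65 = 77/65

77/65


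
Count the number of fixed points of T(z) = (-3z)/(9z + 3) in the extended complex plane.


Step 1: Fixed points satisfy T(z) = z
Step 2: 9z^2 + 6z = 0
Step 3: Discriminant = 6^2 - 4*9*0 = 36
Step 4: Number of fixed points = 2

2


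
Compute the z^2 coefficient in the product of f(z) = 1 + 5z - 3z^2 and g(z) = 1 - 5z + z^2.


Step 1: z^2 term in f*g comes from: (1)*(z^2) + (5z)*(-5z) + (-3z^2)*(1)
Step 2: = 1 - 25 - 3
Step 3: = -27

-27


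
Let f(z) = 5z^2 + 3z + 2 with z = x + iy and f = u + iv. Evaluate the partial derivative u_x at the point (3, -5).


Step 1: f(z) = 5(x+iy)^2 + 3(x+iy) + 2
Step 2: u = 5(x^2 - y^2) + 3x + 2
Step 3: u_x = 10x + 3
Step 4: At (3, -5): u_x = 30 + 3 = 33

33


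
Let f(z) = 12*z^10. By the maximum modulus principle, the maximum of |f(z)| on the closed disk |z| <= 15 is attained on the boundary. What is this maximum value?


Step 1: On |z| = 15, |f(z)| = 12 * |z|^10 = 12 * 15^10
Step 2: By maximum modulus principle, maximum is on boundary.
Step 3: Maximum = 12 * 576650390625 = 6919804687500

6919804687500


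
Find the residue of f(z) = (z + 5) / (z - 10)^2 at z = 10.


Step 1: Pole of order 2 at z = 10
Step 2: Res = lim d/dz [(z - 10)^2 * f(z)] as z -> 10
Step 3: (z - 10)^2 * f(z) = z + 5
Step 4: d/dz[z + 5] = 1

1


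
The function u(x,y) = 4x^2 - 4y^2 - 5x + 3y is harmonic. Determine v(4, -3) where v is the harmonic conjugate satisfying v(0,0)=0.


Step 1: v_x = -u_y = 8y - 3
Step 2: v_y = u_x = 8x - 5
Step 3: v = 8xy - 3x - 5y + C
Step 4: v(0,0) = 0 => C = 0
Step 5: v(4, -3) = -93

-93


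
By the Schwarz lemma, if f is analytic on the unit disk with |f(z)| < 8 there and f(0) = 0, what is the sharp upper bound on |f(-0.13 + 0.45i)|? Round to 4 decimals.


Step 1: g = f/8 maps D -> D with g(0) = 0, so by the Schwarz lemma |g(z)| <= |z|, i.e. |f(z)| <= 8|z|; this is sharp (f(z) = 8z).
Step 2: |z0|^2 = (-0.13)^2 + 0.45^2 = 0.2194
Step 3: |z0| = sqrt(0.2194) = 0.468402
Step 4: Best bound = 8 * |z0| = 8 * 0.468402 = 3.7472

3.7472


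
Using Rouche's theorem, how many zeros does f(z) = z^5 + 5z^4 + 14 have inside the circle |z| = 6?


Step 1: On |z| = 6 the three terms have sizes |z^5| = 6^5 = 7776, |5z^4| = 5*6^4 = 6480, |14| = 14
Step 2: The dominant term is g(z) = z^5; let h(z) = 5z^4 + 14 so f = g + h
Step 3: On |z| = 6: |g| = 7776 and |h| <= 6480 + 14 = 6494
Step 4: Since 7776 > 6494, |h| < |g| on |z| = 6, so by Rouche f has the same number of zeros as g inside |z| < 6
Step 5: g(z) = z^5 has 5 zeros (all at the origin) inside |z| < 6. Answer = 5

5
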